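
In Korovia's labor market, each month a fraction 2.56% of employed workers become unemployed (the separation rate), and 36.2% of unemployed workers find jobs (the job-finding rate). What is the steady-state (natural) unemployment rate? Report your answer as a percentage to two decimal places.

Steady-state unemployment rate ≈ 6.60%.

At steady state the flows balance: s·E = f·U, so U/(E+U) = s/(s+f).
u* = 2.56 / (2.56 + 36.2) = 2.56 / 38.76 = 6.60%.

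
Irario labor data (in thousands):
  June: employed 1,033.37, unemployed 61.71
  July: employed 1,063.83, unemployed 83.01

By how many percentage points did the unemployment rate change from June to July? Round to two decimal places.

June: labor force = 1,033.37 + 61.71 = 1,095.08; u = 61.71/1,095.08 = 5.64%.
July: labor force = 1,063.83 + 83.01 = 1,146.84; u = 83.01/1,146.84 = 7.24%.
Change = 7.24% − 5.64% = +1.60 pp.

The unemployment rate changed by +1.60 percentage points.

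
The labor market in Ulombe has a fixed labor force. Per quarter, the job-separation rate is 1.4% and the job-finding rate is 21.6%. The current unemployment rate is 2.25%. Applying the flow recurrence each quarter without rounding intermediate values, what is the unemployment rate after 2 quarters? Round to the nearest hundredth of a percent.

Unemployment rate after two quarters ≈ 3.81%.

With a fixed labor force, u_{t+1} = u_t + s·(1−u_t) − f·u_t = u_t·(1−s−f) + s.
Here 1−s−f = 0.770 and s = 0.014.
u_1 = 0.022500 × 0.770 + 0.014 = 0.031325.
u_2 = 0.031325 × 0.770 + 0.014 = 0.038120.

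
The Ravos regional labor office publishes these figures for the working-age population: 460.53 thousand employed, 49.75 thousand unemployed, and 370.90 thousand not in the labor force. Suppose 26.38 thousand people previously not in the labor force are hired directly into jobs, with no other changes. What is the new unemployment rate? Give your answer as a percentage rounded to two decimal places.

New unemployment rate ≈ 9.27%.

Initially, labor force = 460.53 + 49.75 = 510.28 thousand, so u = 49.75/510.28 = 9.75%.
After the change, employed and labor force both rise by 26.38; unemployed unchanged → E = 486.91, U = 49.75, labor force = 536.66 thousand.
New unemployment rate = 49.75 / 536.66 = 9.27%.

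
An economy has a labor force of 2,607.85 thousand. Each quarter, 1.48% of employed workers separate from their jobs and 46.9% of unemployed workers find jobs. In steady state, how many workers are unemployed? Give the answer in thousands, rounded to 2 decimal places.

Steady-state unemployment rate u* = s/(s+f) = 1.48/(1.48+46.9) = 0.030591.
Unemployed = u* × labor force = 0.030591 × 2,607.85 ≈ 79.78 thousand.

About 79.78 thousand are unemployed in steady state.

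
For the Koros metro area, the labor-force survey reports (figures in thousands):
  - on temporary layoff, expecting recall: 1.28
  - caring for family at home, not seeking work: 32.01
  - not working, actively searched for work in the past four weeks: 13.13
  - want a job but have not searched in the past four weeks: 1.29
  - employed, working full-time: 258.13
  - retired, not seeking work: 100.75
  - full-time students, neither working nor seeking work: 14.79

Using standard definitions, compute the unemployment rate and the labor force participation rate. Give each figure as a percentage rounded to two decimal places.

Employed = 258.13 thousand.
Unemployed = 1.28 + 13.13 = 14.41 thousand (jobless and actively searching, or on temporary layoff).
Labor force = 258.13 + 14.41 = 272.54 thousand.
Not in labor force = 32.01 + 1.29 + 100.75 + 14.79 = 148.84 thousand (those not working and not actively searching are outside the labor force — including those who want a job but have given up searching).
Civilian working-age population = 272.54 + 148.84 = 421.38 thousand.
Unemployment rate = 14.41 / 272.54 = 5.29%.
Labor force participation rate = 272.54 / 421.38 = 64.68%.

Unemployment rate ≈ 5.29%; labor force participation rate ≈ 64.68%.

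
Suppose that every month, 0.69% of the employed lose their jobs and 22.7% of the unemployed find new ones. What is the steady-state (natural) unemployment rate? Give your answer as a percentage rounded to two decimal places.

Steady-state unemployment rate ≈ 2.95%.

At steady state the flows balance: s·E = f·U, so U/(E+U) = s/(s+f).
u* = 0.69 / (0.69 + 22.7) = 0.69 / 23.39 = 2.95%.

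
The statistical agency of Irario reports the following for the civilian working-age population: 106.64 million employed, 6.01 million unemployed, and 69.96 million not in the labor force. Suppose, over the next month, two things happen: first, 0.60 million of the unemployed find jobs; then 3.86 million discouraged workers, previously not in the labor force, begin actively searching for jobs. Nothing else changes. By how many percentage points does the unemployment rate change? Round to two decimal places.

Initially, labor force = 106.64 + 6.01 = 112.65 million, so u = 6.01/112.65 = 5.34%.
After the first change, unemployed falls and employed rises by 0.60; labor force unchanged → E = 107.24, U = 5.41, labor force = 112.65 million.
After the second change, unemployed and labor force both rise by 3.86 → E = 107.24, U = 9.27, labor force = 116.51 million.
New unemployment rate = 9.27 / 116.51 = 7.96%.
Change = 7.96% − 5.34% = +2.62 percentage points.

The unemployment rate changes by +2.62 percentage points.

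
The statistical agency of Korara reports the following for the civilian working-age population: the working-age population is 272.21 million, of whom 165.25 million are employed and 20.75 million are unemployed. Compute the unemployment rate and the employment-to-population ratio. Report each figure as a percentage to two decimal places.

Labor force = employed + unemployed = 165.25 + 20.75 = 186.00 million.
Unemployment rate = 20.75 / 186.00 = 11.16%.
Employment-population ratio = 165.25 / 272.21 = 60.71%.

Unemployment rate ≈ 11.16%; employment-population ratio ≈ 60.71%.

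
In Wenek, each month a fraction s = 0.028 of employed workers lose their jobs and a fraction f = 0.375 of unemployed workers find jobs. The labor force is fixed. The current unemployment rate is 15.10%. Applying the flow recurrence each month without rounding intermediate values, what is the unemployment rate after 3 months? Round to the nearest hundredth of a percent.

With a fixed labor force, u_{t+1} = u_t + s·(1−u_t) − f·u_t = u_t·(1−s−f) + s.
Here 1−s−f = 0.597 and s = 0.028.
u_1 = 0.151000 × 0.597 + 0.028 = 0.118147.
u_2 = 0.118147 × 0.597 + 0.028 = 0.098534.
u_3 = 0.098534 × 0.597 + 0.028 = 0.086825.

Unemployment rate after three months ≈ 8.68%.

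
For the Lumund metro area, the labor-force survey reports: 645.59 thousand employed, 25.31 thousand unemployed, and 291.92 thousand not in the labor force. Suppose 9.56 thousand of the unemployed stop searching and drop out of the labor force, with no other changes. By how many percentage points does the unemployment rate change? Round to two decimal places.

The unemployment rate changes by −1.39 percentage points.

Initially, labor force = 645.59 + 25.31 = 670.90 thousand, so u = 25.31/670.90 = 3.77%.
After the change, unemployed and labor force both fall by 9.56 → E = 645.59, U = 15.75, labor force = 661.34 thousand.
New unemployment rate = 15.75 / 661.34 = 2.38%.
Change = 2.38% − 3.77% = −1.39 percentage points.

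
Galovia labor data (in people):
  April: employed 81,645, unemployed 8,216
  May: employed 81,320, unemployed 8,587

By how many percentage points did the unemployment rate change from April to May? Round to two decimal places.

April: labor force = 81,645 + 8,216 = 89,861; u = 8,216/89,861 = 9.14%.
May: labor force = 81,320 + 8,587 = 89,907; u = 8,587/89,907 = 9.55%.
Change = 9.55% − 9.14% = +0.41 pp.

The unemployment rate changed by +0.41 percentage points.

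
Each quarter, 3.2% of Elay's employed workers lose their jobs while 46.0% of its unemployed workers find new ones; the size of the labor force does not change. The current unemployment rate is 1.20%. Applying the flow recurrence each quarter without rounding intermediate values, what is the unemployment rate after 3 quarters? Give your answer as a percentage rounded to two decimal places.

With a fixed labor force, u_{t+1} = u_t + s·(1−u_t) − f·u_t = u_t·(1−s−f) + s.
Here 1−s−f = 0.508 and s = 0.032.
u_1 = 0.012000 × 0.508 + 0.032 = 0.038096.
u_2 = 0.038096 × 0.508 + 0.032 = 0.051353.
u_3 = 0.051353 × 0.508 + 0.032 = 0.058087.

Unemployment rate after three quarters ≈ 5.81%.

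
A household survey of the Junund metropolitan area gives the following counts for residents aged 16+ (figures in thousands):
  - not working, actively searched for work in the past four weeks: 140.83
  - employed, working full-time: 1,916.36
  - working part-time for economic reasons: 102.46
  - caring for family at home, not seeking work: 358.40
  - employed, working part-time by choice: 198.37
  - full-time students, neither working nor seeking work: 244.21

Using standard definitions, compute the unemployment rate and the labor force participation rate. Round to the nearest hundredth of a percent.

Unemployment rate ≈ 5.97%; labor force participation rate ≈ 79.65%.

Employed = 1,916.36 + 102.46 + 198.37 = 2,217.19 thousand (anyone who worked, including part-time for economic reasons, counts as employed).
Unemployed = 140.83 thousand.
Labor force = 2,217.19 + 140.83 = 2,358.02 thousand.
Not in labor force = 358.40 + 244.21 = 602.61 thousand (those not working and not actively searching are outside the labor force).
Civilian working-age population = 2,358.02 + 602.61 = 2,960.63 thousand.
Unemployment rate = 140.83 / 2,358.02 = 5.97%.
Labor force participation rate = 2,358.02 / 2,960.63 = 79.65%.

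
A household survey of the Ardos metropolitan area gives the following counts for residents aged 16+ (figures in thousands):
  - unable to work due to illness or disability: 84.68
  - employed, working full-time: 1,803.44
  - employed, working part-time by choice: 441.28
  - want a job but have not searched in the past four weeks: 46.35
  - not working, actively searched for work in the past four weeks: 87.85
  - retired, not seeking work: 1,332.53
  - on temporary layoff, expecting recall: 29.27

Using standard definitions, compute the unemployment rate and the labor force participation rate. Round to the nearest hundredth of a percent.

Unemployment rate ≈ 4.96%; labor force participation rate ≈ 61.74%.

Employed = 1,803.44 + 441.28 = 2,244.72 thousand.
Unemployed = 87.85 + 29.27 = 117.12 thousand (jobless and actively searching, or on temporary layoff).
Labor force = 2,244.72 + 117.12 = 2,361.84 thousand.
Not in labor force = 84.68 + 46.35 + 1,332.53 = 1,463.56 thousand (those not working and not actively searching are outside the labor force — including those who want a job but have given up searching).
Civilian working-age population = 2,361.84 + 1,463.56 = 3,825.40 thousand.
Unemployment rate = 117.12 / 2,361.84 = 4.96%.
Labor force participation rate = 2,361.84 / 3,825.40 = 61.74%.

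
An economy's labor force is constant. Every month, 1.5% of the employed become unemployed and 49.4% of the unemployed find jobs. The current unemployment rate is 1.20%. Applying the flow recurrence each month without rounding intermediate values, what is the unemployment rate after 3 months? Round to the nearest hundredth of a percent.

Unemployment rate after three months ≈ 2.74%.

With a fixed labor force, u_{t+1} = u_t + s·(1−u_t) − f·u_t = u_t·(1−s−f) + s.
Here 1−s−f = 0.491 and s = 0.015.
u_1 = 0.012000 × 0.491 + 0.015 = 0.020892.
u_2 = 0.020892 × 0.491 + 0.015 = 0.025258.
u_3 = 0.025258 × 0.491 + 0.015 = 0.027402.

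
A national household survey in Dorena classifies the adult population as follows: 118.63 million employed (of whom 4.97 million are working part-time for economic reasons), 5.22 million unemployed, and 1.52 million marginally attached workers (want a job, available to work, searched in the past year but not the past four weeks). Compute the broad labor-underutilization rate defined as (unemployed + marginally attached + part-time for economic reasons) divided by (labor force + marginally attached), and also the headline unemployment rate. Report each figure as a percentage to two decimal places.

Broad underutilization rate ≈ 9.34%; headline unemployment rate ≈ 4.21%.

Labor force = 118.63 + 5.22 = 123.85 million.
Numerator = 5.22 + 1.52 + 4.97 = 11.71 million.
Denominator = 123.85 + 1.52 = 125.37 million.
Broad rate = 11.71 / 125.37 = 9.34%.
Headline unemployment rate = 5.22 / 123.85 = 4.21%.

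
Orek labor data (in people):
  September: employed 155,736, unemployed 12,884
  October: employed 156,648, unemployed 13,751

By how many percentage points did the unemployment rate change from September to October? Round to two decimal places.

The unemployment rate changed by +0.43 percentage points.

September: labor force = 155,736 + 12,884 = 168,620; u = 12,884/168,620 = 7.64%.
October: labor force = 156,648 + 13,751 = 170,399; u = 13,751/170,399 = 8.07%.
Change = 8.07% − 7.64% = +0.43 pp.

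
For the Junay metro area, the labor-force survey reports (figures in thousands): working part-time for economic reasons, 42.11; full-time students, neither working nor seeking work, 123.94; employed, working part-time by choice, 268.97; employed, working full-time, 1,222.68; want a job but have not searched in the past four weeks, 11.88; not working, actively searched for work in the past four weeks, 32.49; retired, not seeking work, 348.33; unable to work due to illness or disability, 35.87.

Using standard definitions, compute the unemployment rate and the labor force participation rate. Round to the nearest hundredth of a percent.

Employed = 42.11 + 268.97 + 1,222.68 = 1,533.76 thousand (anyone who worked, including part-time for economic reasons, counts as employed).
Unemployed = 32.49 thousand.
Labor force = 1,533.76 + 32.49 = 1,566.25 thousand.
Not in labor force = 123.94 + 11.88 + 348.33 + 35.87 = 520.02 thousand (those not working and not actively searching are outside the labor force — including those who want a job but have given up searching).
Civilian working-age population = 1,566.25 + 520.02 = 2,086.27 thousand.
Unemployment rate = 32.49 / 1,566.25 = 2.07%.
Labor force participation rate = 1,566.25 / 2,086.27 = 75.07%.

Unemployment rate ≈ 2.07%; labor force participation rate ≈ 75.07%.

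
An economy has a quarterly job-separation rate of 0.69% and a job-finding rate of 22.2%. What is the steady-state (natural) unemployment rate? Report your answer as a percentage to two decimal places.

Steady-state unemployment rate ≈ 3.01%.

At steady state the flows balance: s·E = f·U, so U/(E+U) = s/(s+f).
u* = 0.69 / (0.69 + 22.2) = 0.69 / 22.89 = 3.01%.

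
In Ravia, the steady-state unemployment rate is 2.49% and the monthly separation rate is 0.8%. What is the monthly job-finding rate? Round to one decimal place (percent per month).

Job-finding rate ≈ 31.3% per month.

From u* = s/(s+f): f = s·(1−u)/u.
f = 0.8 × (1 − 0.0249) / 0.0249 = 0.7801 / 0.0249 ≈ 31.3% per month.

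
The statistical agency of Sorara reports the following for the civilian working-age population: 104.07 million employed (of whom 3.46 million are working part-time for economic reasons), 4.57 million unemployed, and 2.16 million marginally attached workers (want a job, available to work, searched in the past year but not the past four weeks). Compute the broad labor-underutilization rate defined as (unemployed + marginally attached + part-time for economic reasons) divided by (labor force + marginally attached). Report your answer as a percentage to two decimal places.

Broad underutilization rate ≈ 9.20%.

Labor force = 104.07 + 4.57 = 108.64 million.
Numerator = 4.57 + 2.16 + 3.46 = 10.19 million.
Denominator = 108.64 + 2.16 = 110.80 million.
Broad rate = 10.19 / 110.80 = 9.20%.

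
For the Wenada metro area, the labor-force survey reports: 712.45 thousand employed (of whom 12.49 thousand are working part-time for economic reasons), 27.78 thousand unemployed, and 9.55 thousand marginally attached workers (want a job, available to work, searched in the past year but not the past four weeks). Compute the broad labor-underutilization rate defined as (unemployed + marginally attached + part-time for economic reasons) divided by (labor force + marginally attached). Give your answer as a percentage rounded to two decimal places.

Broad underutilization rate ≈ 6.64%.

Labor force = 712.45 + 27.78 = 740.23 thousand.
Numerator = 27.78 + 9.55 + 12.49 = 49.82 thousand.
Denominator = 740.23 + 9.55 = 749.78 thousand.
Broad rate = 49.82 / 749.78 = 6.64%.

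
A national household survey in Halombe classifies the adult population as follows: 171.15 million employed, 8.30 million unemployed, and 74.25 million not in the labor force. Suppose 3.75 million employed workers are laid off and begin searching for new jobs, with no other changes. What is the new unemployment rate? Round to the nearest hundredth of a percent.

Initially, labor force = 171.15 + 8.30 = 179.45 million, so u = 8.30/179.45 = 4.63%.
After the change, employed falls and unemployed rises by 3.75; labor force unchanged → E = 167.40, U = 12.05, labor force = 179.45 million.
New unemployment rate = 12.05 / 179.45 = 6.71%.

New unemployment rate ≈ 6.71%.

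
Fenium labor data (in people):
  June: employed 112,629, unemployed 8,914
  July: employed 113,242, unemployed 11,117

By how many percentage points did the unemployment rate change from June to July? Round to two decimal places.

The unemployment rate changed by +1.61 percentage points.

June: labor force = 112,629 + 8,914 = 121,543; u = 8,914/121,543 = 7.33%.
July: labor force = 113,242 + 11,117 = 124,359; u = 11,117/124,359 = 8.94%.
Change = 8.94% − 7.33% = +1.61 pp.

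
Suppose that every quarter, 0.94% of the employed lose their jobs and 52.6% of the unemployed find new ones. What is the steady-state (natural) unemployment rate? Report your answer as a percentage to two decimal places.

At steady state the flows balance: s·E = f·U, so U/(E+U) = s/(s+f).
u* = 0.94 / (0.94 + 52.6) = 0.94 / 53.54 = 1.76%.

Steady-state unemployment rate ≈ 1.76%.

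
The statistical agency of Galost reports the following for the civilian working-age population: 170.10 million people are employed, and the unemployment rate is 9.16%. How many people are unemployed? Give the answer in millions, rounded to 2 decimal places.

About 17.15 million are unemployed.

Let U be the number unemployed. The labor force is E + U, and U/(E+U) = 0.0916.
So U = 0.0916 × 170.10 / (1 − 0.0916) = 15.5812 / 0.9084 ≈ 17.15 million.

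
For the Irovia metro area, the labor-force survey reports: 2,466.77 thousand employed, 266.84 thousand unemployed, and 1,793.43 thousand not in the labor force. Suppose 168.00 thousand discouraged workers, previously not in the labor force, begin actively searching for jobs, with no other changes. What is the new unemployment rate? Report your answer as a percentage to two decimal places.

New unemployment rate ≈ 14.99%.

Initially, labor force = 2,466.77 + 266.84 = 2,733.61 thousand, so u = 266.84/2,733.61 = 9.76%.
After the change, unemployed and labor force both rise by 168.00 → E = 2,466.77, U = 434.84, labor force = 2,901.61 thousand.
New unemployment rate = 434.84 / 2,901.61 = 14.99%.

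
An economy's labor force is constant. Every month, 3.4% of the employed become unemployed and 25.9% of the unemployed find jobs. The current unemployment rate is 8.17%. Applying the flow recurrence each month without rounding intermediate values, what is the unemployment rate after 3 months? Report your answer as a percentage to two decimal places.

With a fixed labor force, u_{t+1} = u_t + s·(1−u_t) − f·u_t = u_t·(1−s−f) + s.
Here 1−s−f = 0.707 and s = 0.034.
u_1 = 0.081700 × 0.707 + 0.034 = 0.091762.
u_2 = 0.091762 × 0.707 + 0.034 = 0.098876.
u_3 = 0.098876 × 0.707 + 0.034 = 0.103905.

Unemployment rate after three months ≈ 10.39%.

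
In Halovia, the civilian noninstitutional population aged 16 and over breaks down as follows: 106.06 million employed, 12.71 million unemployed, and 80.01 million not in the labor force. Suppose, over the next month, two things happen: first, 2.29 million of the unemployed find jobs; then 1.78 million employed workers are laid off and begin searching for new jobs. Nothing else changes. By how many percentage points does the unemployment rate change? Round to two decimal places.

The unemployment rate changes by −0.43 percentage points.

Initially, labor force = 106.06 + 12.71 = 118.77 million, so u = 12.71/118.77 = 10.70%.
After the first change, unemployed falls and employed rises by 2.29; labor force unchanged → E = 108.35, U = 10.42, labor force = 118.77 million.
After the second change, employed falls and unemployed rises by 1.78; labor force unchanged → E = 106.57, U = 12.20, labor force = 118.77 million.
New unemployment rate = 12.20 / 118.77 = 10.27%.
Change = 10.27% − 10.70% = −0.43 percentage points.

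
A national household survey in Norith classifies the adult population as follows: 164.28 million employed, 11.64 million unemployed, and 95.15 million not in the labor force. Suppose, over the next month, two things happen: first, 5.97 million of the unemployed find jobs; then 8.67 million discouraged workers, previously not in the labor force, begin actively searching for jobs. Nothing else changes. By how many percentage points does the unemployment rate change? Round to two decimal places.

Initially, labor force = 164.28 + 11.64 = 175.92 million, so u = 11.64/175.92 = 6.62%.
After the first change, unemployed falls and employed rises by 5.97; labor force unchanged → E = 170.25, U = 5.67, labor force = 175.92 million.
After the second change, unemployed and labor force both rise by 8.67 → E = 170.25, U = 14.34, labor force = 184.59 million.
New unemployment rate = 14.34 / 184.59 = 7.77%.
Change = 7.77% − 6.62% = +1.15 percentage points.

The unemployment rate changes by +1.15 percentage points.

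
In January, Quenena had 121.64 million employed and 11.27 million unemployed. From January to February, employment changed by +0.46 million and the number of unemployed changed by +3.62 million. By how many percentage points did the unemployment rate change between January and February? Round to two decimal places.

January: labor force = 121.64 + 11.27 = 132.91; u = 11.27/132.91 = 8.48%.
February: labor force = 122.10 + 14.89 = 136.99; u = 14.89/136.99 = 10.87%.
Change = 10.87% − 8.48% = +2.39 pp.

The unemployment rate changed by +2.39 percentage points.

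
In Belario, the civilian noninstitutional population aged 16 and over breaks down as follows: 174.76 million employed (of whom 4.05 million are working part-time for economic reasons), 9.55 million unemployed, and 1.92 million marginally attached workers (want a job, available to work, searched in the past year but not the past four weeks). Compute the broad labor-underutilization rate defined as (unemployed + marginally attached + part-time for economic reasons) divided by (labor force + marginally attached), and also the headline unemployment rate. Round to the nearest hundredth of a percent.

Broad underutilization rate ≈ 8.33%; headline unemployment rate ≈ 5.18%.

Labor force = 174.76 + 9.55 = 184.31 million.
Numerator = 9.55 + 1.92 + 4.05 = 15.52 million.
Denominator = 184.31 + 1.92 = 186.23 million.
Broad rate = 15.52 / 186.23 = 8.33%.
Headline unemployment rate = 9.55 / 184.31 = 5.18%.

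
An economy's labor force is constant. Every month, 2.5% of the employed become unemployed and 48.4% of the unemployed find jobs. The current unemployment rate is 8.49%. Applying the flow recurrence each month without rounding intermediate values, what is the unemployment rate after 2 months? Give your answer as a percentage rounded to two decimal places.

With a fixed labor force, u_{t+1} = u_t + s·(1−u_t) − f·u_t = u_t·(1−s−f) + s.
Here 1−s−f = 0.491 and s = 0.025.
u_1 = 0.084900 × 0.491 + 0.025 = 0.066686.
u_2 = 0.066686 × 0.491 + 0.025 = 0.057743.

Unemployment rate after two months ≈ 5.77%.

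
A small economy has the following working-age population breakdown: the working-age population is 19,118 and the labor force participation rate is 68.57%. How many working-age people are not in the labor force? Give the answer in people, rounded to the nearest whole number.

Share not in the labor force = 1 − 0.6857 = 0.3143.
Not in labor force = 0.3143 × 19,118 ≈ 6,009.

About 6,009 are not in the labor force.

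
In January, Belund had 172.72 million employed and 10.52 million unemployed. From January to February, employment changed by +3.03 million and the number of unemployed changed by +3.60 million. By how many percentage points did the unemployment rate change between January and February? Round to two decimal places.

January: labor force = 172.72 + 10.52 = 183.24; u = 10.52/183.24 = 5.74%.
February: labor force = 175.75 + 14.12 = 189.87; u = 14.12/189.87 = 7.44%.
Change = 7.44% − 5.74% = +1.70 pp.

The unemployment rate changed by +1.70 percentage points.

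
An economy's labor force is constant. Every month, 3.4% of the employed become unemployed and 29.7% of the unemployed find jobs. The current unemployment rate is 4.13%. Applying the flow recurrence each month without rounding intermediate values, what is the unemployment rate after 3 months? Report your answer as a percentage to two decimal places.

With a fixed labor force, u_{t+1} = u_t + s·(1−u_t) − f·u_t = u_t·(1−s−f) + s.
Here 1−s−f = 0.669 and s = 0.034.
u_1 = 0.041300 × 0.669 + 0.034 = 0.061630.
u_2 = 0.061630 × 0.669 + 0.034 = 0.075230.
u_3 = 0.075230 × 0.669 + 0.034 = 0.084329.

Unemployment rate after three months ≈ 8.43%.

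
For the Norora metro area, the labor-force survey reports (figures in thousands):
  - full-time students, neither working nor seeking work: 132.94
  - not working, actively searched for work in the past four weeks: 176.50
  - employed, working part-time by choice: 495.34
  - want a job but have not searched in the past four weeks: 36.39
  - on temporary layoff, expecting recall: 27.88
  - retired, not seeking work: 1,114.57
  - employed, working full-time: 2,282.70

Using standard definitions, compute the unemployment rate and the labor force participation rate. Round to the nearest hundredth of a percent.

Employed = 495.34 + 2,282.70 = 2,778.04 thousand.
Unemployed = 176.50 + 27.88 = 204.38 thousand (jobless and actively searching, or on temporary layoff).
Labor force = 2,778.04 + 204.38 = 2,982.42 thousand.
Not in labor force = 132.94 + 36.39 + 1,114.57 = 1,283.90 thousand (those not working and not actively searching are outside the labor force — including those who want a job but have given up searching).
Civilian working-age population = 2,982.42 + 1,283.90 = 4,266.32 thousand.
Unemployment rate = 204.38 / 2,982.42 = 6.85%.
Labor force participation rate = 2,982.42 / 4,266.32 = 69.91%.

Unemployment rate ≈ 6.85%; labor force participation rate ≈ 69.91%.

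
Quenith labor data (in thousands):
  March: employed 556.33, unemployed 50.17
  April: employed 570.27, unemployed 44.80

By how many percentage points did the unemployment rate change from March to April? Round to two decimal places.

March: labor force = 556.33 + 50.17 = 606.50; u = 50.17/606.50 = 8.27%.
April: labor force = 570.27 + 44.80 = 615.07; u = 44.80/615.07 = 7.28%.
Change = 7.28% − 8.27% = −0.99 pp.

The unemployment rate changed by −0.99 percentage points.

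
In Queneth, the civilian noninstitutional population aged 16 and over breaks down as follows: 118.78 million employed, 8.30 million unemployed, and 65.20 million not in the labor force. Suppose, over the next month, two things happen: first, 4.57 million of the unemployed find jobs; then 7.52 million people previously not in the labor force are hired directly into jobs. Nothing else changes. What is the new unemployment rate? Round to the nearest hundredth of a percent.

New unemployment rate ≈ 2.77%.

Initially, labor force = 118.78 + 8.30 = 127.08 million, so u = 8.30/127.08 = 6.53%.
After the first change, unemployed falls and employed rises by 4.57; labor force unchanged → E = 123.35, U = 3.73, labor force = 127.08 million.
After the second change, employed and labor force both rise by 7.52; unemployed unchanged → E = 130.87, U = 3.73, labor force = 134.60 million.
New unemployment rate = 3.73 / 134.60 = 2.77%.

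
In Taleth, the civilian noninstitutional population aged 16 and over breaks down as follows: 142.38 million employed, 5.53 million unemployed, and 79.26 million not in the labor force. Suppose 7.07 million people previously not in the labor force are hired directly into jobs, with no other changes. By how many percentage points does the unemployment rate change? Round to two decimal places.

Initially, labor force = 142.38 + 5.53 = 147.91 million, so u = 5.53/147.91 = 3.74%.
After the change, employed and labor force both rise by 7.07; unemployed unchanged → E = 149.45, U = 5.53, labor force = 154.98 million.
New unemployment rate = 5.53 / 154.98 = 3.57%.
Change = 3.57% − 3.74% = −0.17 percentage points.

The unemployment rate changes by −0.17 percentage points.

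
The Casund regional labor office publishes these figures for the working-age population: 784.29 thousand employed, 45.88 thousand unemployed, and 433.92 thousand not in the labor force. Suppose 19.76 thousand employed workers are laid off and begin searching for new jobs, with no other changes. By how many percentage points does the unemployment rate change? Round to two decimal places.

The unemployment rate changes by +2.38 percentage points.

Initially, labor force = 784.29 + 45.88 = 830.17 thousand, so u = 45.88/830.17 = 5.53%.
After the change, employed falls and unemployed rises by 19.76; labor force unchanged → E = 764.53, U = 65.64, labor force = 830.17 thousand.
New unemployment rate = 65.64 / 830.17 = 7.91%.
Change = 7.91% − 5.53% = +2.38 percentage points.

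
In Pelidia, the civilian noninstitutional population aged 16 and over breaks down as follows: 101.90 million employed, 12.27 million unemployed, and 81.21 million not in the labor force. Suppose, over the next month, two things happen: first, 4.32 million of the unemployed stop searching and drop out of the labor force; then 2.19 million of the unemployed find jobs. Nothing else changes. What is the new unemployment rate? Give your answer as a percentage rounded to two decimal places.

New unemployment rate ≈ 5.24%.

Initially, labor force = 101.90 + 12.27 = 114.17 million, so u = 12.27/114.17 = 10.75%.
After the first change, unemployed and labor force both fall by 4.32 → E = 101.90, U = 7.95, labor force = 109.85 million.
After the second change, unemployed falls and employed rises by 2.19; labor force unchanged → E = 104.09, U = 5.76, labor force = 109.85 million.
New unemployment rate = 5.76 / 109.85 = 5.24%.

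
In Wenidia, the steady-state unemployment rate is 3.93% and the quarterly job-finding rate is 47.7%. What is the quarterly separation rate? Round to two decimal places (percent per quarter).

From u* = s/(s+f): s = u·f/(1−u).
s = 0.0393 × 47.7 / (1 − 0.0393) = 1.8746 / 0.9607 ≈ 1.95% per quarter.

Separation rate ≈ 1.95% per quarter.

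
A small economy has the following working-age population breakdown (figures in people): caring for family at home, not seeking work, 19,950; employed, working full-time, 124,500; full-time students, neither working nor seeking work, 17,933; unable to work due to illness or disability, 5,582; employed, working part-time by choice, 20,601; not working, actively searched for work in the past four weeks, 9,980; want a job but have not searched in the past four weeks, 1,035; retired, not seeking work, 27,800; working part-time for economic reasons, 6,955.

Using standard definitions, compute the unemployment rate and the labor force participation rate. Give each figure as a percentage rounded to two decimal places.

Unemployment rate ≈ 6.16%; labor force participation rate ≈ 69.15%.

Employed = 124,500 + 20,601 + 6,955 = 152,056 (anyone who worked, including part-time for economic reasons, counts as employed).
Unemployed = 9,980.
Labor force = 152,056 + 9,980 = 162,036.
Not in labor force = 19,950 + 17,933 + 5,582 + 1,035 + 27,800 = 72,300 (those not working and not actively searching are outside the labor force — including those who want a job but have given up searching).
Civilian working-age population = 162,036 + 72,300 = 234,336.
Unemployment rate = 9,980 / 162,036 = 6.16%.
Labor force participation rate = 162,036 / 234,336 = 69.15%.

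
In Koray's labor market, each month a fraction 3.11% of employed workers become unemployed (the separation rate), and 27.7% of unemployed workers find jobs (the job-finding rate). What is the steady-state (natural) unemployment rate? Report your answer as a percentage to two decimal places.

Steady-state unemployment rate ≈ 10.09%.

At steady state the flows balance: s·E = f·U, so U/(E+U) = s/(s+f).
u* = 3.11 / (3.11 + 27.7) = 3.11 / 30.81 = 10.09%.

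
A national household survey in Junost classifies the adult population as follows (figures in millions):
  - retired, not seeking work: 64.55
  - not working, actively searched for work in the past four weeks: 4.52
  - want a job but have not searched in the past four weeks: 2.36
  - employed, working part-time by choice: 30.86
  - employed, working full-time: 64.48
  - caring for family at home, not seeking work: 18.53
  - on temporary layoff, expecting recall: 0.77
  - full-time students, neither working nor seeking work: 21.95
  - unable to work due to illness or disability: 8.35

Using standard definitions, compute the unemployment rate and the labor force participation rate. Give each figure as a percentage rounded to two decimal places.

Employed = 30.86 + 64.48 = 95.34 million.
Unemployed = 4.52 + 0.77 = 5.29 million (jobless and actively searching, or on temporary layoff).
Labor force = 95.34 + 5.29 = 100.63 million.
Not in labor force = 64.55 + 2.36 + 18.53 + 21.95 + 8.35 = 115.74 million (those not working and not actively searching are outside the labor force — including those who want a job but have given up searching).
Civilian working-age population = 100.63 + 115.74 = 216.37 million.
Unemployment rate = 5.29 / 100.63 = 5.26%.
Labor force participation rate = 100.63 / 216.37 = 46.51%.

Unemployment rate ≈ 5.26%; labor force participation rate ≈ 46.51%.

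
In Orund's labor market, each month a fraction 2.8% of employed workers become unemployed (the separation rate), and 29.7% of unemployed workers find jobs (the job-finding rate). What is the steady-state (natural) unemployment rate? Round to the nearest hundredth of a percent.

At steady state the flows balance: s·E = f·U, so U/(E+U) = s/(s+f).
u* = 2.8 / (2.8 + 29.7) = 2.8 / 32.50 = 8.62%.

Steady-state unemployment rate ≈ 8.62%.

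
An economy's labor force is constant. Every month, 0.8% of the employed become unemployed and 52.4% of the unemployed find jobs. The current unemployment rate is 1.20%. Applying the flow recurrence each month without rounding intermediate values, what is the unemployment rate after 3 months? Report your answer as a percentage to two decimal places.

With a fixed labor force, u_{t+1} = u_t + s·(1−u_t) − f·u_t = u_t·(1−s−f) + s.
Here 1−s−f = 0.468 and s = 0.008.
u_1 = 0.012000 × 0.468 + 0.008 = 0.013616.
u_2 = 0.013616 × 0.468 + 0.008 = 0.014372.
u_3 = 0.014372 × 0.468 + 0.008 = 0.014726.

Unemployment rate after three months ≈ 1.47%.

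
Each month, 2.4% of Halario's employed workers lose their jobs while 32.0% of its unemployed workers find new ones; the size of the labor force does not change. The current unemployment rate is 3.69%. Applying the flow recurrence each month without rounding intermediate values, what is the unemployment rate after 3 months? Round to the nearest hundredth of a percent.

With a fixed labor force, u_{t+1} = u_t + s·(1−u_t) − f·u_t = u_t·(1−s−f) + s.
Here 1−s−f = 0.656 and s = 0.024.
u_1 = 0.036900 × 0.656 + 0.024 = 0.048206.
u_2 = 0.048206 × 0.656 + 0.024 = 0.055623.
u_3 = 0.055623 × 0.656 + 0.024 = 0.060489.

Unemployment rate after three months ≈ 6.05%.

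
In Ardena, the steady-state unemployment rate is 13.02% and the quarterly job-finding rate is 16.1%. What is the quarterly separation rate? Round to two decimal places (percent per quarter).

Separation rate ≈ 2.41% per quarter.

From u* = s/(s+f): s = u·f/(1−u).
s = 0.1302 × 16.1 / (1 − 0.1302) = 2.0962 / 0.8698 ≈ 2.41% per quarter.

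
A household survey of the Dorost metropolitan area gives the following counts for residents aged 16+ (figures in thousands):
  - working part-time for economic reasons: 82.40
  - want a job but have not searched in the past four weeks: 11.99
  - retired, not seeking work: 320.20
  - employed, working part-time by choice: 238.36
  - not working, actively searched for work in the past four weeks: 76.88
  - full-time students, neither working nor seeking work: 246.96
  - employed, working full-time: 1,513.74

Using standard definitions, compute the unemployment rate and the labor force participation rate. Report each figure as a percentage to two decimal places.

Employed = 82.40 + 238.36 + 1,513.74 = 1,834.50 thousand (anyone who worked, including part-time for economic reasons, counts as employed).
Unemployed = 76.88 thousand.
Labor force = 1,834.50 + 76.88 = 1,911.38 thousand.
Not in labor force = 11.99 + 320.20 + 246.96 = 579.15 thousand (those not working and not actively searching are outside the labor force — including those who want a job but have given up searching).
Civilian working-age population = 1,911.38 + 579.15 = 2,490.53 thousand.
Unemployment rate = 76.88 / 1,911.38 = 4.02%.
Labor force participation rate = 1,911.38 / 2,490.53 = 76.75%.

Unemployment rate ≈ 4.02%; labor force participation rate ≈ 76.75%.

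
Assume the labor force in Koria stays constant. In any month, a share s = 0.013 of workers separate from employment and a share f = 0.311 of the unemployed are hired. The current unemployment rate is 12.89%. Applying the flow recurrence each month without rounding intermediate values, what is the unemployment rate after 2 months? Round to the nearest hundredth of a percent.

Unemployment rate after two months ≈ 8.07%.

With a fixed labor force, u_{t+1} = u_t + s·(1−u_t) − f·u_t = u_t·(1−s−f) + s.
Here 1−s−f = 0.676 and s = 0.013.
u_1 = 0.128900 × 0.676 + 0.013 = 0.100136.
u_2 = 0.100136 × 0.676 + 0.013 = 0.080692.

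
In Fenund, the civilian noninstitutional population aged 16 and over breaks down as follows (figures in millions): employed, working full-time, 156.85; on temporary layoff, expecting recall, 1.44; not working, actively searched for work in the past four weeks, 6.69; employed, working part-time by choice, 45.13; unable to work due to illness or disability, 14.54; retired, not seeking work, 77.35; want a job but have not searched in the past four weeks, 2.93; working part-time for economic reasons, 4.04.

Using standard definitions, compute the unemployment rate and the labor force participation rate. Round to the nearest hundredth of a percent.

Employed = 156.85 + 45.13 + 4.04 = 206.02 million (anyone who worked, including part-time for economic reasons, counts as employed).
Unemployed = 1.44 + 6.69 = 8.13 million (jobless and actively searching, or on temporary layoff).
Labor force = 206.02 + 8.13 = 214.15 million.
Not in labor force = 14.54 + 77.35 + 2.93 = 94.82 million (those not working and not actively searching are outside the labor force — including those who want a job but have given up searching).
Civilian working-age population = 214.15 + 94.82 = 308.97 million.
Unemployment rate = 8.13 / 214.15 = 3.80%.
Labor force participation rate = 214.15 / 308.97 = 69.31%.

Unemployment rate ≈ 3.80%; labor force participation rate ≈ 69.31%.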